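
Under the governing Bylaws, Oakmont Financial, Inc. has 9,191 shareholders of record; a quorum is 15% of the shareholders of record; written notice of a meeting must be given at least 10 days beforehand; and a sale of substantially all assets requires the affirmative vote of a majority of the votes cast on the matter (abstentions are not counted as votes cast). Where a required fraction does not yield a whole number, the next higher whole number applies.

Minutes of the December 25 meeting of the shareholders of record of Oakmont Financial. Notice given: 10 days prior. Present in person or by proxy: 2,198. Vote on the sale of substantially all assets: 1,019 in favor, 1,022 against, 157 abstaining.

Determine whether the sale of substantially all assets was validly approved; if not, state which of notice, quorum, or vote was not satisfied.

Invalid — vote requirement not satisfied.

Notice: 10 days given; 10 required. Satisfied.
Quorum: 15% of 9,191 = 1,378.65, rounded up to 1,379; 2,198 present. Satisfied.
Vote: requires a majority of the votes cast (2,198 − 157 abstaining = 2,041); a majority of 2041 is 1021, so 1,021 needed; 1,019 in favor. Not satisfied.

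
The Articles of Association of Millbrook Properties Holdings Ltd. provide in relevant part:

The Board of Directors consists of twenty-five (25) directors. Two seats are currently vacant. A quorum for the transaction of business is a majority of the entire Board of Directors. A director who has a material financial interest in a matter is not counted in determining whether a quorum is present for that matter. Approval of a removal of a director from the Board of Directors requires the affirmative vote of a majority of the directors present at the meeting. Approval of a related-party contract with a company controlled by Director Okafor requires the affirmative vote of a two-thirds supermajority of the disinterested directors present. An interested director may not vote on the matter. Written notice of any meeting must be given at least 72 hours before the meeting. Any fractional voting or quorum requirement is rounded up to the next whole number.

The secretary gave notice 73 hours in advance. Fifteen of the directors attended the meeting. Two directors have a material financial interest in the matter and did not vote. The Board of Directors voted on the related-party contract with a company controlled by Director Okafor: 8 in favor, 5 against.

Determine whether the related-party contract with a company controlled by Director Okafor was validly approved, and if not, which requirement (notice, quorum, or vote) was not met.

Invalid — vote requirement not satisfied.

Notice: 73 hours given; 72 required (73 ≥ 72). Satisfied.
Quorum: 15 present, but the 2 interested directors do not count, leaving 13. Quorum is 13. Satisfied.
Vote: the related-party contract with a company controlled by Director Okafor requires two-thirds of the disinterested directors present (15 − 2 = 13). 2/3 of 13 = 8.67, rounded up to 9, so 9 affirmative votes are needed; 8 voted in favor. Not satisfied.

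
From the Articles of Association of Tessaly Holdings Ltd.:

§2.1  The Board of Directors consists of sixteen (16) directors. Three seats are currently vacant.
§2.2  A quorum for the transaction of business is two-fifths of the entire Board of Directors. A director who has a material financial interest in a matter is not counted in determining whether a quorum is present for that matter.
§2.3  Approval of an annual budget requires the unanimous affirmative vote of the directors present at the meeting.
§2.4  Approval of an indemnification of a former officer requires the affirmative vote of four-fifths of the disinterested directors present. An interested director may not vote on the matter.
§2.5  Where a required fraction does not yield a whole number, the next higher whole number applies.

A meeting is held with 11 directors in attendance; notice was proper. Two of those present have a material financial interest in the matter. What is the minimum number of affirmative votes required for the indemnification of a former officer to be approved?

8

The indemnification of a former officer requires four-fifths of the disinterested directors present (11 − 2 = 9).
4/5 of 9 = 7.20, rounded up to 8.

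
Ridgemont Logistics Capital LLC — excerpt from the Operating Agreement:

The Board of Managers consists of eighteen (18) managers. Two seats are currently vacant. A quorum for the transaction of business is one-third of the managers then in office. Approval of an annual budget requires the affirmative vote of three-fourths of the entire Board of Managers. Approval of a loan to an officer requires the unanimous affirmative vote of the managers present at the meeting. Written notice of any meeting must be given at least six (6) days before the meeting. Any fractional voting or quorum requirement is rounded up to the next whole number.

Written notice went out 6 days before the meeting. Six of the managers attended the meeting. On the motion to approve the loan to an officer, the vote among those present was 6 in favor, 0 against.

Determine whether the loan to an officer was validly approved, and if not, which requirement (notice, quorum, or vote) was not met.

Valid — all requirements satisfied.

Notice: 6 days given; 6 required (6 ≥ 6). Satisfied.
Quorum: 6 present; quorum is 6. Satisfied.
Vote: the loan to an officer requires the unanimous vote of the managers present (6). Unanimous means all 6, so 6 affirmative votes are needed; 6 voted in favor. Satisfied.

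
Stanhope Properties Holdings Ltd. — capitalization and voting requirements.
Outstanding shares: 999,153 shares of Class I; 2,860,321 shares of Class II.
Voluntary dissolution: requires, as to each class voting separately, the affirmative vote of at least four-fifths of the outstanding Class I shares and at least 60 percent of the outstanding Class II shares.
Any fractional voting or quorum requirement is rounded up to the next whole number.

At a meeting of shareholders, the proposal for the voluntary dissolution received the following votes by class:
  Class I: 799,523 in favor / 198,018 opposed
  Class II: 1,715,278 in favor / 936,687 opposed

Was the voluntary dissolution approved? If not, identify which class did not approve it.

Not approved — the Class II shares did not give the required vote.

Class I: 4/5 of 999153 = 799322.40, rounded up to 799323; 799,323 required, 799,523 in favor — approved.
Class II: 3/5 of 2860321 = 1716192.60, rounded up to 1716193; 1,716,193 required, 1,715,278 in favor — not approved.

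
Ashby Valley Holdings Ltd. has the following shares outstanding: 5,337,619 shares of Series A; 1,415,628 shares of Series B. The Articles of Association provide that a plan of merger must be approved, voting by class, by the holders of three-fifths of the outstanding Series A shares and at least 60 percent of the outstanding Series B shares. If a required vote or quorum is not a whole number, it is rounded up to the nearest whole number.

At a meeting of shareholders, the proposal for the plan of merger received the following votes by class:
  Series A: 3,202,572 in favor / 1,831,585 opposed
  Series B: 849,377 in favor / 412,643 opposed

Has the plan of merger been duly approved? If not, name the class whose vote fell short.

Series A: 3/5 of 5337619 = 3202571.40, rounded up to 3202572; 3,202,572 required, 3,202,572 in favor — approved.
Series B: 3/5 of 1415628 = 849376.80, rounded up to 849377; 849,377 required, 849,377 in favor — approved.

Approved — every class gave the required vote.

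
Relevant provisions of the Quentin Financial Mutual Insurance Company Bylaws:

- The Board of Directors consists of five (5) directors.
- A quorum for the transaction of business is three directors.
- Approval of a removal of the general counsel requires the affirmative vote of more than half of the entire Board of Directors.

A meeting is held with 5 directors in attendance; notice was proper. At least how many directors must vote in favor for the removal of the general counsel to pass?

The removal of the general counsel requires a majority of the entire Board of Directors (5).
A majority of 5 is 3.

3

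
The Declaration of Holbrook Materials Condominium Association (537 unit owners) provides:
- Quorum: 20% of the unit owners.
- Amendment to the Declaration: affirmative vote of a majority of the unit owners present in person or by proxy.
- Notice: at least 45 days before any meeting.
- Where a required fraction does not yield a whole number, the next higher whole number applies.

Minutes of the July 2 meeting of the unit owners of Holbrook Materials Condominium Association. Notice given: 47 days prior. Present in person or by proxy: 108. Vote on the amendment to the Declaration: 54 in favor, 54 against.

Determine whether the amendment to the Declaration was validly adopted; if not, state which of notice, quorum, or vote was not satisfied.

Notice: 47 days given; 45 required. Satisfied.
Quorum: 20% of 537 = 107.40, rounded up to 108; 108 present. Satisfied.
Vote: requires a majority of those present (108); a majority of 108 is 55, so 55 needed; 54 in favor. Not satisfied.

Invalid — vote requirement not satisfied.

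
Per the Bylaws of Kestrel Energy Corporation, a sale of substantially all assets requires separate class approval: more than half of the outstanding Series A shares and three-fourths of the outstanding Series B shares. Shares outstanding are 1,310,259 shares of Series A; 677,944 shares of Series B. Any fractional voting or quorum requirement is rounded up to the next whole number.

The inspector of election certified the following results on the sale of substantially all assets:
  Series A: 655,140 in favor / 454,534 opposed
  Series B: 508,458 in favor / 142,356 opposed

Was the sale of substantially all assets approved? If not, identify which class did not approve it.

Series A: a majority of 1310259 is 655130; 655,130 required, 655,140 in favor — approved.
Series B: 3/4 of 677944 = 508458; 508,458 required, 508,458 in favor — approved.

Approved — every class gave the required vote.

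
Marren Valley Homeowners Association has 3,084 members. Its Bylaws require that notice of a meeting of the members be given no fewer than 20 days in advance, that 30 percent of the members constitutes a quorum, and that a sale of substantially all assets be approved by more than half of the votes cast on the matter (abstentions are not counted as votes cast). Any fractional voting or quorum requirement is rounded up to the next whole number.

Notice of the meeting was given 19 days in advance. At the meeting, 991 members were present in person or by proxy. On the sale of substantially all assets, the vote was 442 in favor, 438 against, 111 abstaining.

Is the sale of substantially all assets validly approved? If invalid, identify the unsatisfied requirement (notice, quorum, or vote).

Notice: 19 days given; 20 required. Not satisfied.
Quorum: 30% of 3,084 = 925.20, rounded up to 926; 991 present. Satisfied.
Vote: requires a majority of the votes cast (991 − 111 abstaining = 880); a majority of 880 is 441, so 441 needed; 442 in favor. Satisfied.

Invalid — notice requirement not satisfied.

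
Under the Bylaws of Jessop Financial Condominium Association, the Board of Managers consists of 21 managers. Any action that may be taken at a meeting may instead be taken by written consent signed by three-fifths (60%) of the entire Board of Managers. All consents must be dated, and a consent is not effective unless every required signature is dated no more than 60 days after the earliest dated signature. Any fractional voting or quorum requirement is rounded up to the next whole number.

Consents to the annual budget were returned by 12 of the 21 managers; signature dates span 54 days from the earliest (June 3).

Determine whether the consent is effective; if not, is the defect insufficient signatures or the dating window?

Not effective — insufficient signatures.

Signatures required: three-fifths (60%) of 21 — 3/5 of 21 = 12.60, rounded up to 13, so 13 needed; 12 signed. Insufficient.
Dating window: the latest signature is 54 days after the earliest; the limit is 60 days. Within the window.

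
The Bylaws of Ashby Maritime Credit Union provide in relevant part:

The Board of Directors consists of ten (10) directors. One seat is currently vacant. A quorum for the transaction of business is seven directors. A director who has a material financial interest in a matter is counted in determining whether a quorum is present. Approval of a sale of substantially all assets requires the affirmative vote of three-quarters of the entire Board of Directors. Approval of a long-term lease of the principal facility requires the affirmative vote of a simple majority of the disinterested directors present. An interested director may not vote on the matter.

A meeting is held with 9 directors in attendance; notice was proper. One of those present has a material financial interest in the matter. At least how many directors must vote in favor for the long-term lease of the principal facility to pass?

5

The long-term lease of the principal facility requires a majority of the disinterested directors present (9 − 1 = 8).
A majority of 8 is 5.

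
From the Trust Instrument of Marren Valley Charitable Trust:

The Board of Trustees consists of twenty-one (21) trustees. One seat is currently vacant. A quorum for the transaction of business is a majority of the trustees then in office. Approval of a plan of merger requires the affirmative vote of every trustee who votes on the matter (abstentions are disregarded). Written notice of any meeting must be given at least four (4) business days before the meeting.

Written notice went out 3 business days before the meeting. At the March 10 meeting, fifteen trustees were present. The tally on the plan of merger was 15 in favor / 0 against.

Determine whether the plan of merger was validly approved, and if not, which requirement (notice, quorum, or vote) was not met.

Notice: 3 business days given; 4 required (3 < 4). Not satisfied.
Quorum: 15 present; quorum is 11. Satisfied.
Vote: the plan of merger requires the unanimous vote of the votes cast (15). Unanimous means all 15, so 15 affirmative votes are needed; 15 voted in favor. Satisfied.

Invalid — notice requirement not satisfied.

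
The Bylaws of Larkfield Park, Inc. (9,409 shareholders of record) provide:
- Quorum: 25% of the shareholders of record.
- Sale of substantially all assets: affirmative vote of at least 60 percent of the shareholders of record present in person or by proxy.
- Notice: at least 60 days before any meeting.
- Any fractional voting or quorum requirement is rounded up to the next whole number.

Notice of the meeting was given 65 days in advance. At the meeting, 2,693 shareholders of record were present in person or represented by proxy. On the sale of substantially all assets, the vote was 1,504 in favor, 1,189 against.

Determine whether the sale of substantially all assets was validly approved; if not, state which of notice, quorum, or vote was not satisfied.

Notice: 65 days given; 60 required. Satisfied.
Quorum: 25% of 9,409 = 2,352.25, rounded up to 2,353; 2,693 present. Satisfied.
Vote: requires three-fifths of those present (2,693); 3/5 of 2693 = 1615.80, rounded up to 1616, so 1,616 needed; 1,504 in favor. Not satisfied.

Invalid — vote requirement not satisfied.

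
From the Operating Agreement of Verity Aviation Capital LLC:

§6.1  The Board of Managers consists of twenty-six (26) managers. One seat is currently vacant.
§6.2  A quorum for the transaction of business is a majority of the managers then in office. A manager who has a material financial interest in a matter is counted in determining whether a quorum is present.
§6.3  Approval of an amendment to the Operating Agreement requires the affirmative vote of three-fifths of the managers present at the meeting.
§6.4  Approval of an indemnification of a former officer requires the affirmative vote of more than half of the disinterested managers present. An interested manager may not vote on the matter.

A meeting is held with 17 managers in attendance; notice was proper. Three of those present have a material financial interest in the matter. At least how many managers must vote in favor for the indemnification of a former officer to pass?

The indemnification of a former officer requires a majority of the disinterested managers present (17 − 3 = 14).
A majority of 14 is 8.

8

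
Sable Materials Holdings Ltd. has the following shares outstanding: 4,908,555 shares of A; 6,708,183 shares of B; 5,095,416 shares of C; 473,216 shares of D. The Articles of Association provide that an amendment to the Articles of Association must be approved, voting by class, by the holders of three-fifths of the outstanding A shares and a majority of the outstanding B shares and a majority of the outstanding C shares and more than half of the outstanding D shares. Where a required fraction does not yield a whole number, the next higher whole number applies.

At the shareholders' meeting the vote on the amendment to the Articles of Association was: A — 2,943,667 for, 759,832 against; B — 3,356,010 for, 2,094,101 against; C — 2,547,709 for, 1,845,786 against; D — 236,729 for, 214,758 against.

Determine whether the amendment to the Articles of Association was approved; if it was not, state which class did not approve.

A: 3/5 of 4908555 = 2945133; 2,945,133 required, 2,943,667 in favor — not approved.
B: a majority of 6708183 is 3354092; 3,354,092 required, 3,356,010 in favor — approved.
C: a majority of 5095416 is 2547709; 2,547,709 required, 2,547,709 in favor — approved.
D: a majority of 473216 is 236609; 236,609 required, 236,729 in favor — approved.

Not approved — the A shares did not give the required vote.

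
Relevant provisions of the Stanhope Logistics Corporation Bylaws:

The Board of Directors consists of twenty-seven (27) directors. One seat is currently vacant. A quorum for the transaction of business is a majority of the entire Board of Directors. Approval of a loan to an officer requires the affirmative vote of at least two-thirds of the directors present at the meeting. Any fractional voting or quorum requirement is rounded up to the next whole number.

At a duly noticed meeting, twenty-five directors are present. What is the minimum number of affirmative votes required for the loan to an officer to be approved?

The loan to an officer requires two-thirds of the directors present (25).
2/3 of 25 = 16.67, rounded up to 17.

17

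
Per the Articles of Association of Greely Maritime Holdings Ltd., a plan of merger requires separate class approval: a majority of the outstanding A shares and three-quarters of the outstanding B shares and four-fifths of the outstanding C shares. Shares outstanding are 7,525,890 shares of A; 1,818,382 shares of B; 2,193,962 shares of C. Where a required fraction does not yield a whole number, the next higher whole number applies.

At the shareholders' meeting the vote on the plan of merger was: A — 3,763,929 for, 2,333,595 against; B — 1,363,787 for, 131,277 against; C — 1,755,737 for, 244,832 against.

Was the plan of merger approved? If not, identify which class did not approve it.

Approved — every class gave the required vote.

A: a majority of 7525890 is 3762946; 3,762,946 required, 3,763,929 in favor — approved.
B: 3/4 of 1818382 = 1363786.50, rounded up to 1363787; 1,363,787 required, 1,363,787 in favor — approved.
C: 4/5 of 2193962 = 1755169.60, rounded up to 1755170; 1,755,170 required, 1,755,737 in favor — approved.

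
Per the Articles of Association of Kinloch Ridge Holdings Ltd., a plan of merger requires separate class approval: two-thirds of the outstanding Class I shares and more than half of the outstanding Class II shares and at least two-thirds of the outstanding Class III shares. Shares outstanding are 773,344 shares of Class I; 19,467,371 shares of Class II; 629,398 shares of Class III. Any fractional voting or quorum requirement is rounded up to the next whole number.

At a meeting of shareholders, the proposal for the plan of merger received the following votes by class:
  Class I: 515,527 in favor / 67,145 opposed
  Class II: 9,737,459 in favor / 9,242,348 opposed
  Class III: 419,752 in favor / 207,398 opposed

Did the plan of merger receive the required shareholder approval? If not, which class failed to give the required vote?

Class I: 2/3 of 773344 = 515562.67, rounded up to 515563; 515,563 required, 515,527 in favor — not approved.
Class II: a majority of 19467371 is 9733686; 9,733,686 required, 9,737,459 in favor — approved.
Class III: 2/3 of 629398 = 419598.67, rounded up to 419599; 419,599 required, 419,752 in favor — approved.

Not approved — the Class I shares did not give the required vote.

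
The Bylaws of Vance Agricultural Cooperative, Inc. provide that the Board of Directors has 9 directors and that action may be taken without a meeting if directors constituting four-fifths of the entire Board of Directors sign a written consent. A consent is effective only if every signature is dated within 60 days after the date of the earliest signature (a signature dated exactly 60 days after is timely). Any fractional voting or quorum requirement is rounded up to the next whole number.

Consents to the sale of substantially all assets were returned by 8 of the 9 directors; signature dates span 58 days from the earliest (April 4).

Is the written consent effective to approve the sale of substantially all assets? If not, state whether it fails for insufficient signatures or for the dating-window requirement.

Effective — both the signature and dating-window requirements are satisfied.

Signatures required: four-fifths of 9 — 4/5 of 9 = 7.20, rounded up to 8, so 8 needed; 8 signed. Sufficient.
Dating window: the latest signature is 58 days after the earliest; the limit is 60 days. Within the window.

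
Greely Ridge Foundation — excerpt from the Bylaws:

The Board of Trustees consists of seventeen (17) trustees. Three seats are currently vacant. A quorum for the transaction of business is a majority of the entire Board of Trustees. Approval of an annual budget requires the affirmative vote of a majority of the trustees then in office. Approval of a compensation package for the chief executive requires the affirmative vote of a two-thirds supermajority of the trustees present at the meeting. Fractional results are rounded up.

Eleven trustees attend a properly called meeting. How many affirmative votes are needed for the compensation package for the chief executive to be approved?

8

The compensation package for the chief executive requires two-thirds of the trustees present (11).
2/3 of 11 = 7.33, rounded up to 8.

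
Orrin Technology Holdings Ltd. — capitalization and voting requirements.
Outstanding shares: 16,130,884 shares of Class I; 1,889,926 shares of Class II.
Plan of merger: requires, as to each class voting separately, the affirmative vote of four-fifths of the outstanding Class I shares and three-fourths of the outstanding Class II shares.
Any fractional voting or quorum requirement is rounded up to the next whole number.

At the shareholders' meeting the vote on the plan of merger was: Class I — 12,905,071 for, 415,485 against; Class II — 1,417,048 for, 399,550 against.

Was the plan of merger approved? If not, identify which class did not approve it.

Class I: 4/5 of 16130884 = 12904707.20, rounded up to 12904708; 12,904,708 required, 12,905,071 in favor — approved.
Class II: 3/4 of 1889926 = 1417444.50, rounded up to 1417445; 1,417,445 required, 1,417,048 in favor — not approved.

Not approved — the Class II shares did not give the required vote.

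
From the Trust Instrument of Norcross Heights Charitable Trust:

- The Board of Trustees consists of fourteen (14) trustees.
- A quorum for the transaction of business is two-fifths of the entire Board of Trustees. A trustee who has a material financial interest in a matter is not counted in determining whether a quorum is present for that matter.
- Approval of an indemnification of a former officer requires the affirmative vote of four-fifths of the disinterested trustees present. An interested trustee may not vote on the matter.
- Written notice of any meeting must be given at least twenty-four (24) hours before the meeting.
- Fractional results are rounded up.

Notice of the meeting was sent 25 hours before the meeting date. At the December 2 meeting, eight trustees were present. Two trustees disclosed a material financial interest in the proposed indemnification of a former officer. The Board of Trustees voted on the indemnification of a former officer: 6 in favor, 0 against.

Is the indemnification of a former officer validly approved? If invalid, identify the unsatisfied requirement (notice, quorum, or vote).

Notice: 25 hours given; 24 required (25 ≥ 24). Satisfied.
Quorum: 8 present, but the 2 interested trustees do not count, leaving 6. Quorum is 6. Satisfied.
Vote: the indemnification of a former officer requires four-fifths of the disinterested trustees present (8 − 2 = 6). 4/5 of 6 = 4.80, rounded up to 5, so 5 affirmative votes are needed; 6 voted in favor. Satisfied.

Valid — all requirements satisfied.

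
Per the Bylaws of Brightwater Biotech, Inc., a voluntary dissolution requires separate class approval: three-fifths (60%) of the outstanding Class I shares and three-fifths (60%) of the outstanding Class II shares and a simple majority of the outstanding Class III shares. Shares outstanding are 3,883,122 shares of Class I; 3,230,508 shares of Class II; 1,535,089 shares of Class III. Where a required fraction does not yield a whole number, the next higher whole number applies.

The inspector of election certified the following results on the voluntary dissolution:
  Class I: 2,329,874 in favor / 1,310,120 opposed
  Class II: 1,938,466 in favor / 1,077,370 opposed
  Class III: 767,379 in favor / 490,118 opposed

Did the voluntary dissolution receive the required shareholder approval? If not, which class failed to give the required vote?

Not approved — the Class III shares did not give the required vote.

Class I: 3/5 of 3883122 = 2329873.20, rounded up to 2329874; 2,329,874 required, 2,329,874 in favor — approved.
Class II: 3/5 of 3230508 = 1938304.80, rounded up to 1938305; 1,938,305 required, 1,938,466 in favor — approved.
Class III: a majority of 1535089 is 767545; 767,545 required, 767,379 in favor — not approved.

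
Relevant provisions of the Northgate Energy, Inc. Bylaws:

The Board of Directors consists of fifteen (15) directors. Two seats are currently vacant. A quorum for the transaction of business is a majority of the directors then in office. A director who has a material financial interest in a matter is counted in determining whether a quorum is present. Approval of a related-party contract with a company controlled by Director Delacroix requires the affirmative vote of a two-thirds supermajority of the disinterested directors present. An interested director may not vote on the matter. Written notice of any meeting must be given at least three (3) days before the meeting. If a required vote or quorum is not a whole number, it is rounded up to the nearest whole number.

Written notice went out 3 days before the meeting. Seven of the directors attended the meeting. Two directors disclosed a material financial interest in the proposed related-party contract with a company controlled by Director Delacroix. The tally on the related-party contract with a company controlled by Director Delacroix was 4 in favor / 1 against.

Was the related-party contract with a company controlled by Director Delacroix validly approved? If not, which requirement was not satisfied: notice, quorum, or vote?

Notice: 3 days given; 3 required (3 ≥ 3). Satisfied.
Quorum: 7 present (interested directors count toward quorum); quorum is 7. Satisfied.
Vote: the related-party contract with a company controlled by Director Delacroix requires two-thirds of the disinterested directors present (7 − 2 = 5). 2/3 of 5 = 3.33, rounded up to 4, so 4 affirmative votes are needed; 4 voted in favor. Satisfied.

Valid — all requirements satisfied.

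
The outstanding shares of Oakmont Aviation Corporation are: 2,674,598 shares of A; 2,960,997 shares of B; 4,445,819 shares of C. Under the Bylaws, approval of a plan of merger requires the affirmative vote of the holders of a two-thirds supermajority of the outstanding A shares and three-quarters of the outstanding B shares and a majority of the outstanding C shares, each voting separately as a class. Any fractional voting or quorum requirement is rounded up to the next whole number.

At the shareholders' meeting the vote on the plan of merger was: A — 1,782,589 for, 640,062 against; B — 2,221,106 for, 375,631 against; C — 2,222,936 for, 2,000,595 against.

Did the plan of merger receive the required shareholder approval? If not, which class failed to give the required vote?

Not approved — the A shares did not give the required vote.

A: 2/3 of 2674598 = 1783065.33, rounded up to 1783066; 1,783,066 required, 1,782,589 in favor — not approved.
B: 3/4 of 2960997 = 2220747.75, rounded up to 2220748; 2,220,748 required, 2,221,106 in favor — approved.
C: a majority of 4445819 is 2222910; 2,222,910 required, 2,222,936 in favor — approved.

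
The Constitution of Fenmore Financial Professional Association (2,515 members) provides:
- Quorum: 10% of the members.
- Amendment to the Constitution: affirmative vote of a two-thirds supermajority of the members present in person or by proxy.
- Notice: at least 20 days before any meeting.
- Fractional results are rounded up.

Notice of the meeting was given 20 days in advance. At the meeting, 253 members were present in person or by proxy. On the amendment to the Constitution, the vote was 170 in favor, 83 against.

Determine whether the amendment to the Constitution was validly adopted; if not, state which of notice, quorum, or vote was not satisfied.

Valid — all requirements satisfied.

Notice: 20 days given; 20 required. Satisfied.
Quorum: 10% of 2,515 = 251.50, rounded up to 252; 253 present. Satisfied.
Vote: requires two-thirds of those present (253); 2/3 of 253 = 168.67, rounded up to 169, so 169 needed; 170 in favor. Satisfied.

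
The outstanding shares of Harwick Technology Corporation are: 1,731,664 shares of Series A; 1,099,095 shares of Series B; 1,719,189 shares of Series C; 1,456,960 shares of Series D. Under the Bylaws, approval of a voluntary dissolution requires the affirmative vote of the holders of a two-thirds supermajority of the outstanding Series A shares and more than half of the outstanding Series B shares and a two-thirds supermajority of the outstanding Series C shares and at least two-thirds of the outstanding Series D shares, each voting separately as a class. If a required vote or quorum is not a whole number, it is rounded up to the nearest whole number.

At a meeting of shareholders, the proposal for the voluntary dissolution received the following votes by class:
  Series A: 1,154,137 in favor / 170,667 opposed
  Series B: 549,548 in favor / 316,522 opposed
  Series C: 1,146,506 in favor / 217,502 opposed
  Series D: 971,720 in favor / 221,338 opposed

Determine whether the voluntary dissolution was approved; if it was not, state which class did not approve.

Series A: 2/3 of 1731664 = 1154442.67, rounded up to 1154443; 1,154,443 required, 1,154,137 in favor — not approved.
Series B: a majority of 1099095 is 549548; 549,548 required, 549,548 in favor — approved.
Series C: 2/3 of 1719189 = 1146126; 1,146,126 required, 1,146,506 in favor — approved.
Series D: 2/3 of 1456960 = 971306.67, rounded up to 971307; 971,307 required, 971,720 in favor — approved.

Not approved — the Series A shares did not give the required vote.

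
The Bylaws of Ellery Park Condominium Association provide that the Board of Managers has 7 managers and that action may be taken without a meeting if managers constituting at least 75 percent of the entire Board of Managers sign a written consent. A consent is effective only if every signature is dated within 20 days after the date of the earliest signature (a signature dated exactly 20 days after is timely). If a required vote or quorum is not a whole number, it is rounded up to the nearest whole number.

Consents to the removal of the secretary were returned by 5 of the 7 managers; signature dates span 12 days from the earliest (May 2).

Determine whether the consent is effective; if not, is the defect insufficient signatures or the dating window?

Not effective — insufficient signatures.

Signatures required: at least 75 percent of 7 — 3/4 of 7 = 5.25, rounded up to 6, so 6 needed; 5 signed. Insufficient.
Dating window: the latest signature is 12 days after the earliest; the limit is 20 days. Within the window.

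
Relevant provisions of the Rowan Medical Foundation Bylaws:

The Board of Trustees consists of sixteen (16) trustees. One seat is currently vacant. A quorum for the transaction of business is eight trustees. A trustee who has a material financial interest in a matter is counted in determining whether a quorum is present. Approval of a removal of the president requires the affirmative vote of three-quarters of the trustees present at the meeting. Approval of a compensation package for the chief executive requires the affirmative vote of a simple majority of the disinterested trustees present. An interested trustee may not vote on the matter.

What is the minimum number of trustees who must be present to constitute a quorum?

8

The quorum is fixed at 8.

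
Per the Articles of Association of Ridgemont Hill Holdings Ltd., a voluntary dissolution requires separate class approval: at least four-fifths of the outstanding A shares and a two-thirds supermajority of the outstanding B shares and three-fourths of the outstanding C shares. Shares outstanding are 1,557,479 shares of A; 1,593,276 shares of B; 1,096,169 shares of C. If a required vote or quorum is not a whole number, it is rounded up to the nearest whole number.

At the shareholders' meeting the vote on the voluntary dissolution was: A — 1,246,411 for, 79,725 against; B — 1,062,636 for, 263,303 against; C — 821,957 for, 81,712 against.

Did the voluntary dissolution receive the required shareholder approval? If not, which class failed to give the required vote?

A: 4/5 of 1557479 = 1245983.20, rounded up to 1245984; 1,245,984 required, 1,246,411 in favor — approved.
B: 2/3 of 1593276 = 1062184; 1,062,184 required, 1,062,636 in favor — approved.
C: 3/4 of 1096169 = 822126.75, rounded up to 822127; 822,127 required, 821,957 in favor — not approved.

Not approved — the C shares did not give the required vote.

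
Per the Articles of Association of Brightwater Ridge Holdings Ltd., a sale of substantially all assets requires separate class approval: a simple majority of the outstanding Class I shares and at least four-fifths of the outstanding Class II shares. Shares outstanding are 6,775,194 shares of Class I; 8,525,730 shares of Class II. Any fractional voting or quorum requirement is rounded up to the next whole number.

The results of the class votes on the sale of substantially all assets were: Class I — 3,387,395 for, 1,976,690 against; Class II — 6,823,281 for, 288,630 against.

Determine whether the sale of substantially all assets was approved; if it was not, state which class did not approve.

Not approved — the Class I shares did not give the required vote.

Class I: a majority of 6775194 is 3387598; 3,387,598 required, 3,387,395 in favor — not approved.
Class II: 4/5 of 8525730 = 6820584; 6,820,584 required, 6,823,281 in favor — approved.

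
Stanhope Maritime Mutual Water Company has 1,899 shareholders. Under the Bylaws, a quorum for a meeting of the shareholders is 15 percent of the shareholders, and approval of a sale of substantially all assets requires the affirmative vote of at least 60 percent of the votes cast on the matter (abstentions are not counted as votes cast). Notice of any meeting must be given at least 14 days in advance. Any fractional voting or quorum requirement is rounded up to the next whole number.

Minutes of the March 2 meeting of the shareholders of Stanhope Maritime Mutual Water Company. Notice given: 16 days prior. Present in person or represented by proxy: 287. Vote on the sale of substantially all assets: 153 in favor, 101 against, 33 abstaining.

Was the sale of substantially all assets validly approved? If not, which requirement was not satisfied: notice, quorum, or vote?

Valid — all requirements satisfied.

Notice: 16 days given; 14 required. Satisfied.
Quorum: 15% of 1,899 = 284.85, rounded up to 285; 287 present. Satisfied.
Vote: requires three-fifths of the votes cast (287 − 33 abstaining = 254); 3/5 of 254 = 152.40, rounded up to 153, so 153 needed; 153 in favor. Satisfied.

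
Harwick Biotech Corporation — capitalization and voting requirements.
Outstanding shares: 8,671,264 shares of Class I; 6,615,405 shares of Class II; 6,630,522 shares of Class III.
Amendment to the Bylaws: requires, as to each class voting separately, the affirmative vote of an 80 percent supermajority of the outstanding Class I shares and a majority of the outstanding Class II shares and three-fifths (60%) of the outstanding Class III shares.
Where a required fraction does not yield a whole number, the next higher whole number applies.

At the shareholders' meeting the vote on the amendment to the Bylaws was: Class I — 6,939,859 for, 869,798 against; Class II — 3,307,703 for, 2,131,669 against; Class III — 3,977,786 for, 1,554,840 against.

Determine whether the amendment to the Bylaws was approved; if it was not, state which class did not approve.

Class I: 4/5 of 8671264 = 6937011.20, rounded up to 6937012; 6,937,012 required, 6,939,859 in favor — approved.
Class II: a majority of 6615405 is 3307703; 3,307,703 required, 3,307,703 in favor — approved.
Class III: 3/5 of 6630522 = 3978313.20, rounded up to 3978314; 3,978,314 required, 3,977,786 in favor — not approved.

Not approved — the Class III shares did not give the required vote.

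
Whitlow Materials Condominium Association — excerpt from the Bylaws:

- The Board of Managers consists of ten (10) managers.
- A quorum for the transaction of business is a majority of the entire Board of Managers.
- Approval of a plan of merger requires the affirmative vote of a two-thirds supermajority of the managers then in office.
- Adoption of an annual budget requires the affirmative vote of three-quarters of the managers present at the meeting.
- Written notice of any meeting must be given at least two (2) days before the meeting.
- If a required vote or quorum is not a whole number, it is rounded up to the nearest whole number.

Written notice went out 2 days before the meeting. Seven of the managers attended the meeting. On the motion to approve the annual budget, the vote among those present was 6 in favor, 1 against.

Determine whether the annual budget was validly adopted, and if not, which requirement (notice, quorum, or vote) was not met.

Valid — all requirements satisfied.

Notice: 2 days given; 2 required (2 ≥ 2). Satisfied.
Quorum: 7 present; quorum is 6. Satisfied.
Vote: the annual budget requires three-fourths of the managers present (7). 3/4 of 7 = 5.25, rounded up to 6, so 6 affirmative votes are needed; 6 voted in favor. Satisfied.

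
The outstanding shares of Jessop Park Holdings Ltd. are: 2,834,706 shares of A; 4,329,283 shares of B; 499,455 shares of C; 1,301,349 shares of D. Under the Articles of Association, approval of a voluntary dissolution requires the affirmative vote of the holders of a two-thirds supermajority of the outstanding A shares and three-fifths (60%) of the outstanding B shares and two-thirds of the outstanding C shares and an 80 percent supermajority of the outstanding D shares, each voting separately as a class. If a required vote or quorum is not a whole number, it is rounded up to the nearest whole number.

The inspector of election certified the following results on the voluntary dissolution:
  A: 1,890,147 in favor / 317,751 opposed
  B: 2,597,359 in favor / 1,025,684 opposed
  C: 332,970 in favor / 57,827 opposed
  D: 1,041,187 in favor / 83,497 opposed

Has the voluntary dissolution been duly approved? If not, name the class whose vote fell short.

A: 2/3 of 2834706 = 1889804; 1,889,804 required, 1,890,147 in favor — approved.
B: 3/5 of 4329283 = 2597569.80, rounded up to 2597570; 2,597,570 required, 2,597,359 in favor — not approved.
C: 2/3 of 499455 = 332970; 332,970 required, 332,970 in favor — approved.
D: 4/5 of 1301349 = 1041079.20, rounded up to 1041080; 1,041,080 required, 1,041,187 in favor — approved.

Not approved — the B shares did not give the required vote.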